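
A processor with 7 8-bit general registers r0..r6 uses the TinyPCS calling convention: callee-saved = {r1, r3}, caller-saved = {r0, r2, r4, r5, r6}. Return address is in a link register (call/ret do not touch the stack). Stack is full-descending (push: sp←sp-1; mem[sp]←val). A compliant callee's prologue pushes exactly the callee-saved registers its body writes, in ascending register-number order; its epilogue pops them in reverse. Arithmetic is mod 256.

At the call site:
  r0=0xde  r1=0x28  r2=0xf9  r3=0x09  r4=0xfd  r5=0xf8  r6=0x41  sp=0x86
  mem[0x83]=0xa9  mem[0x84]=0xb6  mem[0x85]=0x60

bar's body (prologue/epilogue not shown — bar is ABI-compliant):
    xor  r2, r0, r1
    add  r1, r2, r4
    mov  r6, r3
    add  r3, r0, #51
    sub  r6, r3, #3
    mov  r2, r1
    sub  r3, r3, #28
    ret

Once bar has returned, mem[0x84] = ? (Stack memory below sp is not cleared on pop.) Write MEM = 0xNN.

MEM = 0x09

prologue: push r1 → mem[0x85]=0x28, sp=0x85
prologue: push r3 → mem[0x84]=0x09, sp=0x84
body[0] xor  r2, r0, r1 → r2=0xf6
body[1] add  r1, r2, r4 → r1=0xf3
body[2] mov  r6, r3 → r6=0x09
body[3] add  r3, r0, #51 → r3=0x11
body[4] sub  r6, r3, #3 → r6=0x0e
body[5] mov  r2, r1 → r2=0xf3
body[6] sub  r3, r3, #28 → r3=0xf5
epilogue: pop r3=0x09, sp=0x85
epilogue: pop r1=0x28, sp=0x86
prologue pushed ['r1', 'r3'] at ['0x85', '0x84']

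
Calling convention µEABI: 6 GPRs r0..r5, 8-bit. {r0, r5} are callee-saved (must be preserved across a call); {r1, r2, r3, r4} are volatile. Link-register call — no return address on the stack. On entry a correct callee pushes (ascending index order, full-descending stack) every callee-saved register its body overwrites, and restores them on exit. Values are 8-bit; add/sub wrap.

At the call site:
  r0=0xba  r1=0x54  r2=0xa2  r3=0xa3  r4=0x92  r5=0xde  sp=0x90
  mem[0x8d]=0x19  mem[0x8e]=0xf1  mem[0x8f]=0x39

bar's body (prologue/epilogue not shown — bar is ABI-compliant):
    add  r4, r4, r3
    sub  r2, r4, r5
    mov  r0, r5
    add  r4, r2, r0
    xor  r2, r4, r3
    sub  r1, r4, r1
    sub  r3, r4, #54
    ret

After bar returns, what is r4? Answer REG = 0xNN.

prologue: push r0 -> mem[0x8f]=0xba, sp=0x8f
body[0] add  r4, r4, r3 -> r4=0x35
body[1] sub  r2, r4, r5 -> r2=0x57
body[2] mov  r0, r5 -> r0=0xde
body[3] add  r4, r2, r0 -> r4=0x35
body[4] xor  r2, r4, r3 -> r2=0x96
body[5] sub  r1, r4, r1 -> r1=0xe1
body[6] sub  r3, r4, #54 -> r3=0xff
epilogue: pop r0=0xba, sp=0x90
r4 is caller-saved -> body value

REG = 0x35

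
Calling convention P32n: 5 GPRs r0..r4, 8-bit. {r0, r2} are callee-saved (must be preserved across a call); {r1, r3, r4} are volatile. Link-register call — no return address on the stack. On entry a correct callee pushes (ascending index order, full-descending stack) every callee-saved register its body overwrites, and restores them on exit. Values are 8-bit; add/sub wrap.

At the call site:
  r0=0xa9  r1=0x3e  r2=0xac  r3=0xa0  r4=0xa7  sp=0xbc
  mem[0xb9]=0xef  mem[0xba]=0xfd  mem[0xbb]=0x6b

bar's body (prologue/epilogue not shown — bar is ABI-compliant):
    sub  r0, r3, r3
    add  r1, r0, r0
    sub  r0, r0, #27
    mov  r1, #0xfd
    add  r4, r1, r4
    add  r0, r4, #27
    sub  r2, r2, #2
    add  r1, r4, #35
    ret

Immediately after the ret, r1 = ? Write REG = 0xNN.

REG = 0xc7

prologue: push r0 -> mem[0xbb]=0xa9, sp=0xbb
prologue: push r2 -> mem[0xba]=0xac, sp=0xba
body[0] sub  r0, r3, r3 -> r0=0x00
body[1] add  r1, r0, r0 -> r1=0x00
body[2] sub  r0, r0, #27 -> r0=0xe5
body[3] mov  r1, #0xfd -> r1=0xfd
body[4] add  r4, r1, r4 -> r4=0xa4
body[5] add  r0, r4, #27 -> r0=0xbf
body[6] sub  r2, r2, #2 -> r2=0xaa
body[7] add  r1, r4, #35 -> r1=0xc7
epilogue: pop r2=0xac, sp=0xbb
epilogue: pop r0=0xa9, sp=0xbc
r1 is caller-saved -> body value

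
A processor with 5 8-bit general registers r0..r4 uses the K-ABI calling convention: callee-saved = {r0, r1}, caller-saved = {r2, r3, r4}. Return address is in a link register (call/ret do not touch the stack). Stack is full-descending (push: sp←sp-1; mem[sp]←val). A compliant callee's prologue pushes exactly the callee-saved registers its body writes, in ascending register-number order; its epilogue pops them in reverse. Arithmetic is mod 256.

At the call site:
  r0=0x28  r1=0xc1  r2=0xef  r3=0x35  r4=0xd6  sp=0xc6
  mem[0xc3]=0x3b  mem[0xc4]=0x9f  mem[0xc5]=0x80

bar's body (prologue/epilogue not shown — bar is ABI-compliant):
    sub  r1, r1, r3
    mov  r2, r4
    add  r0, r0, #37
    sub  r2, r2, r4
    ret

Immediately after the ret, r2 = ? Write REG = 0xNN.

prologue: push r0 → mem[0xc5]=0x28, sp=0xc5
prologue: push r1 → mem[0xc4]=0xc1, sp=0xc4
body[0] sub  r1, r1, r3 → r1=0x8c
body[1] mov  r2, r4 → r2=0xd6
body[2] add  r0, r0, #37 → r0=0x4d
body[3] sub  r2, r2, r4 → r2=0x00
epilogue: pop r1=0xc1, sp=0xc5
epilogue: pop r0=0x28, sp=0xc6
r2 is caller-saved → body value

REG = 0x00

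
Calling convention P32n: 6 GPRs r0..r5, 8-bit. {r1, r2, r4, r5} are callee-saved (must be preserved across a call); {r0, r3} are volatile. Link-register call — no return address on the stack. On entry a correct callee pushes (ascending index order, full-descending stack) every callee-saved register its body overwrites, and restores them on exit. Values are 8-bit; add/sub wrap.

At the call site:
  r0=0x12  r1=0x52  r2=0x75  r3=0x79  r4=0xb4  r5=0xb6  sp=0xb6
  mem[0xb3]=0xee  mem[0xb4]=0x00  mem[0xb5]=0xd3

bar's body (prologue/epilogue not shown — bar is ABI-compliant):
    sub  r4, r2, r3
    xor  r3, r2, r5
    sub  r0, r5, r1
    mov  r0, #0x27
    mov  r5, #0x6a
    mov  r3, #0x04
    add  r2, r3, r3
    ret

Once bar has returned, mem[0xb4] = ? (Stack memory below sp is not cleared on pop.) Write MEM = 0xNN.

prologue: push r2 → mem[0xb5]=0x75, sp=0xb5
prologue: push r4 → mem[0xb4]=0xb4, sp=0xb4
prologue: push r5 → mem[0xb3]=0xb6, sp=0xb3
body[0] sub  r4, r2, r3 → r4=0xfc
body[1] xor  r3, r2, r5 → r3=0xc3
body[2] sub  r0, r5, r1 → r0=0x64
body[3] mov  r0, #0x27 → r0=0x27
body[4] mov  r5, #0x6a → r5=0x6a
body[5] mov  r3, #0x04 → r3=0x04
body[6] add  r2, r3, r3 → r2=0x08
epilogue: pop r5=0xb6, sp=0xb4
epilogue: pop r4=0xb4, sp=0xb5
epilogue: pop r2=0x75, sp=0xb6
prologue pushed ['r2', 'r4', 'r5'] at ['0xb5', '0xb4', '0xb3']

MEM = 0xb4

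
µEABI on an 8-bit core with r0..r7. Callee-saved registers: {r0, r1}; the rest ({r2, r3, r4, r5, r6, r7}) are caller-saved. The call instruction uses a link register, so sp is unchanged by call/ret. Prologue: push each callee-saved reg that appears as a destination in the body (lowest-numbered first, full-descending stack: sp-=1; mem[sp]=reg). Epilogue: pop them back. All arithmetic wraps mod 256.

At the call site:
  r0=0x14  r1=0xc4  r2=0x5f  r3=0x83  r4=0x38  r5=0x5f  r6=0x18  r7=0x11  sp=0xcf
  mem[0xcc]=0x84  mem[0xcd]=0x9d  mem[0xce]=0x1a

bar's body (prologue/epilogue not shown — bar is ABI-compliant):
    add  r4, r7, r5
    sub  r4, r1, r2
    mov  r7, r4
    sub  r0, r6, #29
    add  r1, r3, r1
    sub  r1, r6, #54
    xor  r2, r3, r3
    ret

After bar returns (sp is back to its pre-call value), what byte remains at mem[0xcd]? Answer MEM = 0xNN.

MEM = 0xc4

prologue: push r0 -> mem[0xce]=0x14, sp=0xce
prologue: push r1 -> mem[0xcd]=0xc4, sp=0xcd
body[0] add  r4, r7, r5 -> r4=0x70
body[1] sub  r4, r1, r2 -> r4=0x65
body[2] mov  r7, r4 -> r7=0x65
body[3] sub  r0, r6, #29 -> r0=0xfb
body[4] add  r1, r3, r1 -> r1=0x47
body[5] sub  r1, r6, #54 -> r1=0xe2
body[6] xor  r2, r3, r3 -> r2=0x00
epilogue: pop r1=0xc4, sp=0xce
epilogue: pop r0=0x14, sp=0xcf
prologue pushed ['r0', 'r1'] at ['0xce', '0xcd']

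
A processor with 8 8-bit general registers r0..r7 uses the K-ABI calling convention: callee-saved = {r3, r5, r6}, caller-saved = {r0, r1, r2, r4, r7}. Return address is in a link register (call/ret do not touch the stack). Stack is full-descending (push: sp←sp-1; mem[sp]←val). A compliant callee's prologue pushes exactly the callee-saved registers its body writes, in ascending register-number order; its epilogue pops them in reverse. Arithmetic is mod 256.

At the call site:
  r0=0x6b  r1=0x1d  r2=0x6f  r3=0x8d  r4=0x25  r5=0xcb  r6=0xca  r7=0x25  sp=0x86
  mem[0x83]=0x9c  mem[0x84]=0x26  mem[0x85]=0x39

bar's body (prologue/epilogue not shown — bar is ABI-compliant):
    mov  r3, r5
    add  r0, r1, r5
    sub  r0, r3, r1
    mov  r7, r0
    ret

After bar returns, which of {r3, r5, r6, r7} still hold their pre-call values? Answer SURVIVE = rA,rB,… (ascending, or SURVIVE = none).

SURVIVE = r3,r5,r6

prologue: push r3 → mem[0x85]=0x8d, sp=0x85
body[0] mov  r3, r5 → r3=0xcb
body[1] add  r0, r1, r5 → r0=0xe8
body[2] sub  r0, r3, r1 → r0=0xae
body[3] mov  r7, r0 → r7=0xae
epilogue: pop r3=0x8d, sp=0x86
r3: callee-saved, written=True
r5: callee-saved, written=False
r6: callee-saved, written=False
r7: caller-saved, written=True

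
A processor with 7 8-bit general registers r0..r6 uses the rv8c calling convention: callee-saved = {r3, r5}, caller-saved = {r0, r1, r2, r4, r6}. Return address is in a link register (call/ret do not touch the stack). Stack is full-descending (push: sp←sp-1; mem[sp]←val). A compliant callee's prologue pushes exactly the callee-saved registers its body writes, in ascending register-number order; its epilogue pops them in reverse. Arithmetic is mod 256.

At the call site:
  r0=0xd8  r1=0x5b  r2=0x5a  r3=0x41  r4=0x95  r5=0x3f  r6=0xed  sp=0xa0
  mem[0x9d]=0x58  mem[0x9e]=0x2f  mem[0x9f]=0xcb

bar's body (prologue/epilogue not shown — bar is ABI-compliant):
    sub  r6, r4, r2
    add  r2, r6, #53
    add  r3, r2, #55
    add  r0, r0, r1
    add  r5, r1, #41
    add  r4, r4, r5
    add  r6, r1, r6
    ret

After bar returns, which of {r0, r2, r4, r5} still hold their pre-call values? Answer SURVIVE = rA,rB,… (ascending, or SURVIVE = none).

SURVIVE = r5

prologue: push r3 -> mem[0x9f]=0x41, sp=0x9f
prologue: push r5 -> mem[0x9e]=0x3f, sp=0x9e
body[0] sub  r6, r4, r2 -> r6=0x3b
body[1] add  r2, r6, #53 -> r2=0x70
body[2] add  r3, r2, #55 -> r3=0xa7
body[3] add  r0, r0, r1 -> r0=0x33
body[4] add  r5, r1, #41 -> r5=0x84
body[5] add  r4, r4, r5 -> r4=0x19
body[6] add  r6, r1, r6 -> r6=0x96
epilogue: pop r5=0x3f, sp=0x9f
epilogue: pop r3=0x41, sp=0xa0
r0: caller-saved, written=True
r2: caller-saved, written=True
r4: caller-saved, written=True
r5: callee-saved, written=True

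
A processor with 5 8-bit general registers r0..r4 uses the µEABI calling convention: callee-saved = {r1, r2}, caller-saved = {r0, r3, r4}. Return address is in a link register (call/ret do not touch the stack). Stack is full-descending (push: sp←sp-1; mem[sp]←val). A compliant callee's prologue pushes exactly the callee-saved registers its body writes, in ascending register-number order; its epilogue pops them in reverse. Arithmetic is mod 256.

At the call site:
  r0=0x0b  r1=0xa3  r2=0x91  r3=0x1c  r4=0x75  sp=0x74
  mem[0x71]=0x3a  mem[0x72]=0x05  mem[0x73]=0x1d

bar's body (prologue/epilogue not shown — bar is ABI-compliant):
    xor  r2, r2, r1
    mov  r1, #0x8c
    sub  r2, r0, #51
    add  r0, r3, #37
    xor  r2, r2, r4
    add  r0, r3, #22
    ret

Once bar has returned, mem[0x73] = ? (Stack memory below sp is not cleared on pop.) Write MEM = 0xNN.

prologue: push r1 -> mem[0x73]=0xa3, sp=0x73
prologue: push r2 -> mem[0x72]=0x91, sp=0x72
body[0] xor  r2, r2, r1 -> r2=0x32
body[1] mov  r1, #0x8c -> r1=0x8c
body[2] sub  r2, r0, #51 -> r2=0xd8
body[3] add  r0, r3, #37 -> r0=0x41
body[4] xor  r2, r2, r4 -> r2=0xad
body[5] add  r0, r3, #22 -> r0=0x32
epilogue: pop r2=0x91, sp=0x73
epilogue: pop r1=0xa3, sp=0x74
prologue pushed ['r1', 'r2'] at ['0x73', '0x72']

MEM = 0xa3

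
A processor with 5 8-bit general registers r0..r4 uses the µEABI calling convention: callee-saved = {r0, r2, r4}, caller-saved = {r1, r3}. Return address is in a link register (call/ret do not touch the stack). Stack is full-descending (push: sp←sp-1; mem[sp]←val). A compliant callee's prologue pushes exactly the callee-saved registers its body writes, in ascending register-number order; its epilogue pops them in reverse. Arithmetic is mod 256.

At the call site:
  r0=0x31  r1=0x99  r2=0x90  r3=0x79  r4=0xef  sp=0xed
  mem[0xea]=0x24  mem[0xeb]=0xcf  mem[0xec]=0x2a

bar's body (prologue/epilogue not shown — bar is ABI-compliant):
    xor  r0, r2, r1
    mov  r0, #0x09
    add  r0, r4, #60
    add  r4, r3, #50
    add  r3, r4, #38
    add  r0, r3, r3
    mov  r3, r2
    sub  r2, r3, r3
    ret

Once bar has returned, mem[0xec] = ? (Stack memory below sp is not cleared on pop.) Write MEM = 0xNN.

prologue: push r0 -> mem[0xec]=0x31, sp=0xec
prologue: push r2 -> mem[0xeb]=0x90, sp=0xeb
prologue: push r4 -> mem[0xea]=0xef, sp=0xea
body[0] xor  r0, r2, r1 -> r0=0x09
body[1] mov  r0, #0x09 -> r0=0x09
body[2] add  r0, r4, #60 -> r0=0x2b
body[3] add  r4, r3, #50 -> r4=0xab
body[4] add  r3, r4, #38 -> r3=0xd1
body[5] add  r0, r3, r3 -> r0=0xa2
body[6] mov  r3, r2 -> r3=0x90
body[7] sub  r2, r3, r3 -> r2=0x00
epilogue: pop r4=0xef, sp=0xeb
epilogue: pop r2=0x90, sp=0xec
epilogue: pop r0=0x31, sp=0xed
prologue pushed ['r0', 'r2', 'r4'] at ['0xec', '0xeb', '0xea']

MEM = 0x31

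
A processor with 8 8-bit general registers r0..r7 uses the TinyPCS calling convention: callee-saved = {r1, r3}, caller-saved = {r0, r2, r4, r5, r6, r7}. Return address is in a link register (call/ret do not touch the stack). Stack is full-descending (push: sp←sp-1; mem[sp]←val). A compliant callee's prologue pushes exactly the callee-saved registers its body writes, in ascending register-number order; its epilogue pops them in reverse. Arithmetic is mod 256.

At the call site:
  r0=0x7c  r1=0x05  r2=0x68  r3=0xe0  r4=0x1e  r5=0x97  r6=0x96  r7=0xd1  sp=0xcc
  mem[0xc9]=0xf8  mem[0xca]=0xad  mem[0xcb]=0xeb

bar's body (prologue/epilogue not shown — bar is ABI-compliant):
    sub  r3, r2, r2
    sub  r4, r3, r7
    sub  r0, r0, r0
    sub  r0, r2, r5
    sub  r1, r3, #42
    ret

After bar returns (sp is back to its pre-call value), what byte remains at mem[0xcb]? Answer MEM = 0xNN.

MEM = 0x05

prologue: push r1 → mem[0xcb]=0x05, sp=0xcb
prologue: push r3 → mem[0xca]=0xe0, sp=0xca
body[0] sub  r3, r2, r2 → r3=0x00
body[1] sub  r4, r3, r7 → r4=0x2f
body[2] sub  r0, r0, r0 → r0=0x00
body[3] sub  r0, r2, r5 → r0=0xd1
body[4] sub  r1, r3, #42 → r1=0xd6
epilogue: pop r3=0xe0, sp=0xcb
epilogue: pop r1=0x05, sp=0xcc
prologue pushed ['r1', 'r3'] at ['0xcb', '0xca']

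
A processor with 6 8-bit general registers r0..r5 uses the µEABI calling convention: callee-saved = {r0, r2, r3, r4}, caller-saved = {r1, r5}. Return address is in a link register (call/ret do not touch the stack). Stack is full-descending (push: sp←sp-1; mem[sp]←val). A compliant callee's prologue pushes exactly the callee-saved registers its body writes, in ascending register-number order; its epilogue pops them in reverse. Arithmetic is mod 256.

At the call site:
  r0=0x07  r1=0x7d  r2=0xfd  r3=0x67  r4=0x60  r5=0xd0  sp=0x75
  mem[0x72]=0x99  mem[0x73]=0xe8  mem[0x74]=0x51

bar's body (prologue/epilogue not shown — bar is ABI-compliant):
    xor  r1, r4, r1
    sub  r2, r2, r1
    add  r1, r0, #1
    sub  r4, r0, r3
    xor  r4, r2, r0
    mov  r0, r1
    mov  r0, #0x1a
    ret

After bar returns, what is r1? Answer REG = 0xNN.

REG = 0x08

prologue: push r0 -> mem[0x74]=0x07, sp=0x74
prologue: push r2 -> mem[0x73]=0xfd, sp=0x73
prologue: push r4 -> mem[0x72]=0x60, sp=0x72
body[0] xor  r1, r4, r1 -> r1=0x1d
body[1] sub  r2, r2, r1 -> r2=0xe0
body[2] add  r1, r0, #1 -> r1=0x08
body[3] sub  r4, r0, r3 -> r4=0xa0
body[4] xor  r4, r2, r0 -> r4=0xe7
body[5] mov  r0, r1 -> r0=0x08
body[6] mov  r0, #0x1a -> r0=0x1a
epilogue: pop r4=0x60, sp=0x73
epilogue: pop r2=0xfd, sp=0x74
epilogue: pop r0=0x07, sp=0x75
r1 is caller-saved -> body value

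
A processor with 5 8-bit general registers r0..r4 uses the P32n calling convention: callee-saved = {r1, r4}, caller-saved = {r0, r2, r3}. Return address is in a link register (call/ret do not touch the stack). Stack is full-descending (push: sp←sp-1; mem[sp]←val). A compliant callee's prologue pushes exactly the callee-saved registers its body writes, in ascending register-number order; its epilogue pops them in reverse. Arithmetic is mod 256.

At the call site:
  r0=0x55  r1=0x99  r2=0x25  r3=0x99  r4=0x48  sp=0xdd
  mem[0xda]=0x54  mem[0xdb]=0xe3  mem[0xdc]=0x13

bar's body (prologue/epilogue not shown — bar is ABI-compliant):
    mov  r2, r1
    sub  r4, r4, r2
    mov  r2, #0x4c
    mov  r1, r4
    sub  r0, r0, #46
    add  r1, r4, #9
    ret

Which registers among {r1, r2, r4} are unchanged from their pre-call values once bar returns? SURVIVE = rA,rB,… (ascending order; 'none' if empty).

prologue: push r1 → mem[0xdc]=0x99, sp=0xdc
prologue: push r4 → mem[0xdb]=0x48, sp=0xdb
body[0] mov  r2, r1 → r2=0x99
body[1] sub  r4, r4, r2 → r4=0xaf
body[2] mov  r2, #0x4c → r2=0x4c
body[3] mov  r1, r4 → r1=0xaf
body[4] sub  r0, r0, #46 → r0=0x27
body[5] add  r1, r4, #9 → r1=0xb8
epilogue: pop r4=0x48, sp=0xdc
epilogue: pop r1=0x99, sp=0xdd
r1: callee-saved, written=True
r2: caller-saved, written=True
r4: callee-saved, written=True

SURVIVE = r1,r4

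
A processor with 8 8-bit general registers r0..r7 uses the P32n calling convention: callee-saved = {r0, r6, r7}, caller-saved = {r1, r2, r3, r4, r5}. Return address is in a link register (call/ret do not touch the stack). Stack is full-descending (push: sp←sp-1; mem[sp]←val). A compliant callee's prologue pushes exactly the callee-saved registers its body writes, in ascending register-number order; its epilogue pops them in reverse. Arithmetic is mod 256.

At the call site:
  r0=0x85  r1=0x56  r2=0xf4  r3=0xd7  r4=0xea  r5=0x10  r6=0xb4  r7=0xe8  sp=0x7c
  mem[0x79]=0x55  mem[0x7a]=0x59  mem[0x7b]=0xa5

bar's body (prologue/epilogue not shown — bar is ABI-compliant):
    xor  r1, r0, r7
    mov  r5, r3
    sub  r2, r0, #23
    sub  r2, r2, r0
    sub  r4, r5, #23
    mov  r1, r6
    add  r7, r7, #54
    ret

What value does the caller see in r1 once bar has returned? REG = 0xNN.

REG = 0xb4

prologue: push r7 → mem[0x7b]=0xe8, sp=0x7b
body[0] xor  r1, r0, r7 → r1=0x6d
body[1] mov  r5, r3 → r5=0xd7
body[2] sub  r2, r0, #23 → r2=0x6e
body[3] sub  r2, r2, r0 → r2=0xe9
body[4] sub  r4, r5, #23 → r4=0xc0
body[5] mov  r1, r6 → r1=0xb4
body[6] add  r7, r7, #54 → r7=0x1e
epilogue: pop r7=0xe8, sp=0x7c
r1 is caller-saved → body value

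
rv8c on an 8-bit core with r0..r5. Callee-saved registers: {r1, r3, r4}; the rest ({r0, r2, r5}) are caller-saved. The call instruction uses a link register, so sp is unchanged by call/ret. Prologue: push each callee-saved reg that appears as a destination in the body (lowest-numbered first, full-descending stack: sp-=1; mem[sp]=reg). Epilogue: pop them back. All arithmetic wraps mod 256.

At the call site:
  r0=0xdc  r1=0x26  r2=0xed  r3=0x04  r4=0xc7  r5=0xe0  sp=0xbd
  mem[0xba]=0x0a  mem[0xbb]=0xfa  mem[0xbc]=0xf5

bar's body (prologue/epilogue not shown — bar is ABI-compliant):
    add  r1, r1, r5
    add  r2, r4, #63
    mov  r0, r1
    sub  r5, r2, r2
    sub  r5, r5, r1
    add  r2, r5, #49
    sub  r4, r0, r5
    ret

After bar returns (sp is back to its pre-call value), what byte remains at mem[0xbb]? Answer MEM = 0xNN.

prologue: push r1 → mem[0xbc]=0x26, sp=0xbc
prologue: push r4 → mem[0xbb]=0xc7, sp=0xbb
body[0] add  r1, r1, r5 → r1=0x06
body[1] add  r2, r4, #63 → r2=0x06
body[2] mov  r0, r1 → r0=0x06
body[3] sub  r5, r2, r2 → r5=0x00
body[4] sub  r5, r5, r1 → r5=0xfa
body[5] add  r2, r5, #49 → r2=0x2b
body[6] sub  r4, r0, r5 → r4=0x0c
epilogue: pop r4=0xc7, sp=0xbc
epilogue: pop r1=0x26, sp=0xbd
prologue pushed ['r1', 'r4'] at ['0xbc', '0xbb']

MEM = 0xc7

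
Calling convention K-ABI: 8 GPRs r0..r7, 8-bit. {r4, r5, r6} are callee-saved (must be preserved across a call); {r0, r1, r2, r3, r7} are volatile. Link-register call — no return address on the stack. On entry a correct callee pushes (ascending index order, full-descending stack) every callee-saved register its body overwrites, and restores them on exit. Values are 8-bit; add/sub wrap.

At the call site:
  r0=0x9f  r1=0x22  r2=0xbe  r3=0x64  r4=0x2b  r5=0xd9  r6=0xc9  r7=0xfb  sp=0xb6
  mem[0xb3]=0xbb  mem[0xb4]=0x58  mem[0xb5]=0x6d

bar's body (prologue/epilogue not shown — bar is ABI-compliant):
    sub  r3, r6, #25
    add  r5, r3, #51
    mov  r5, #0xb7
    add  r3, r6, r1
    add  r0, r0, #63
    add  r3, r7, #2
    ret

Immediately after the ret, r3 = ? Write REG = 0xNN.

REG = 0xfd

prologue: push r5 → mem[0xb5]=0xd9, sp=0xb5
body[0] sub  r3, r6, #25 → r3=0xb0
body[1] add  r5, r3, #51 → r5=0xe3
body[2] mov  r5, #0xb7 → r5=0xb7
body[3] add  r3, r6, r1 → r3=0xeb
body[4] add  r0, r0, #63 → r0=0xde
body[5] add  r3, r7, #2 → r3=0xfd
epilogue: pop r5=0xd9, sp=0xb6
r3 is caller-saved → body value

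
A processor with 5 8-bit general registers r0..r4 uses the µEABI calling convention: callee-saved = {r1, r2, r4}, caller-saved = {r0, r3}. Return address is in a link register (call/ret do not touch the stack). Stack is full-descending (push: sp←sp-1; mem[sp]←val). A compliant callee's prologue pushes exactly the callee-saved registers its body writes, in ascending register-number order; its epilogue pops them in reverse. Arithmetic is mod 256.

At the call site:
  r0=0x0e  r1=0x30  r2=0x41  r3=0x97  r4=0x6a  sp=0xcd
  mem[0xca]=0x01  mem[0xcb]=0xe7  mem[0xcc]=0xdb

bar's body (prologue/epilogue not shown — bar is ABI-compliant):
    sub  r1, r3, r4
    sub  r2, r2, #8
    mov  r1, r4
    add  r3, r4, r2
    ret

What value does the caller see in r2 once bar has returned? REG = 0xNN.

REG = 0x41

prologue: push r1 → mem[0xcc]=0x30, sp=0xcc
prologue: push r2 → mem[0xcb]=0x41, sp=0xcb
body[0] sub  r1, r3, r4 → r1=0x2d
body[1] sub  r2, r2, #8 → r2=0x39
body[2] mov  r1, r4 → r1=0x6a
body[3] add  r3, r4, r2 → r3=0xa3
epilogue: pop r2=0x41, sp=0xcc
epilogue: pop r1=0x30, sp=0xcd
r2 is callee-saved → restored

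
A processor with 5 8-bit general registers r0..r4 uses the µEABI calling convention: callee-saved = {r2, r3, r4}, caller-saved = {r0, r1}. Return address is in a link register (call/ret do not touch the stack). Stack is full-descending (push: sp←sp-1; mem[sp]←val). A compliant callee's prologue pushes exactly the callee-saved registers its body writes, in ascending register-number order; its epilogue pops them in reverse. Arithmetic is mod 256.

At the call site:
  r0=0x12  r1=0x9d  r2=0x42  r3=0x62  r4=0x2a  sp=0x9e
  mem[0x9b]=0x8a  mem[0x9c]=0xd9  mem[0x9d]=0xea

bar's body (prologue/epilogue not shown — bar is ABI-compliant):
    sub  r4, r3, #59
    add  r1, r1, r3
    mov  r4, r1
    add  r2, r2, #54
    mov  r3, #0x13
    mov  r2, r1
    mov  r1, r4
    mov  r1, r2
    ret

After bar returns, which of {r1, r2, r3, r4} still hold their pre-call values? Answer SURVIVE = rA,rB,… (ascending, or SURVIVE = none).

prologue: push r2 → mem[0x9d]=0x42, sp=0x9d
prologue: push r3 → mem[0x9c]=0x62, sp=0x9c
prologue: push r4 → mem[0x9b]=0x2a, sp=0x9b
body[0] sub  r4, r3, #59 → r4=0x27
body[1] add  r1, r1, r3 → r1=0xff
body[2] mov  r4, r1 → r4=0xff
body[3] add  r2, r2, #54 → r2=0x78
body[4] mov  r3, #0x13 → r3=0x13
body[5] mov  r2, r1 → r2=0xff
body[6] mov  r1, r4 → r1=0xff
body[7] mov  r1, r2 → r1=0xff
epilogue: pop r4=0x2a, sp=0x9c
epilogue: pop r3=0x62, sp=0x9d
epilogue: pop r2=0x42, sp=0x9e
r1: caller-saved, written=True
r2: callee-saved, written=True
r3: callee-saved, written=True
r4: callee-saved, written=True

SURVIVE = r2,r3,r4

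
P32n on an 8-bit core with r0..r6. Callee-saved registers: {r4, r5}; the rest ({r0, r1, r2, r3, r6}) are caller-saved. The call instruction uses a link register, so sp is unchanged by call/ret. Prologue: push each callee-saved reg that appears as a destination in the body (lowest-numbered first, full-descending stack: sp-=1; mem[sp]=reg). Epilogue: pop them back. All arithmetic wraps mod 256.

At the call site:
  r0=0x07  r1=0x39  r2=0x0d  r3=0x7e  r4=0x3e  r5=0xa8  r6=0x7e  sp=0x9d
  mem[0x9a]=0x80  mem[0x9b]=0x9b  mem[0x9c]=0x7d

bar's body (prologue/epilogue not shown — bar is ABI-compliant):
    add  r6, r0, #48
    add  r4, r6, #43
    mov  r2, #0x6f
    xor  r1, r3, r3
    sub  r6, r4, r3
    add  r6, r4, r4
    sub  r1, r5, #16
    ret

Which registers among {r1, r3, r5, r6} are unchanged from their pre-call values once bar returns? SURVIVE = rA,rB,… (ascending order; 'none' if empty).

prologue: push r4 → mem[0x9c]=0x3e, sp=0x9c
body[0] add  r6, r0, #48 → r6=0x37
body[1] add  r4, r6, #43 → r4=0x62
body[2] mov  r2, #0x6f → r2=0x6f
body[3] xor  r1, r3, r3 → r1=0x00
body[4] sub  r6, r4, r3 → r6=0xe4
body[5] add  r6, r4, r4 → r6=0xc4
body[6] sub  r1, r5, #16 → r1=0x98
epilogue: pop r4=0x3e, sp=0x9d
r1: caller-saved, written=True
r3: caller-saved, written=False
r5: callee-saved, written=False
r6: caller-saved, written=True

SURVIVE = r3,r5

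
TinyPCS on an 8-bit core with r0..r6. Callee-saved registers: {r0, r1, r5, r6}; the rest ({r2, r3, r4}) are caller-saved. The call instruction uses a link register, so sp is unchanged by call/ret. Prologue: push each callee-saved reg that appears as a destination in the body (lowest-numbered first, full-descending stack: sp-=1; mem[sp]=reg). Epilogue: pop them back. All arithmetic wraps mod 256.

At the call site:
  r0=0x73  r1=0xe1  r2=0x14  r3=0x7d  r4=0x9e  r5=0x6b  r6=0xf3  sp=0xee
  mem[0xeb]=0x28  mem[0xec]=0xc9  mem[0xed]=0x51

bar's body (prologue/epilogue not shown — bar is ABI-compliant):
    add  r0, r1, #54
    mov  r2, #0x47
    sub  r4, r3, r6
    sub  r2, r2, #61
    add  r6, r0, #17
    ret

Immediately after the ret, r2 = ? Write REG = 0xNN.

REG = 0x0a

prologue: push r0 → mem[0xed]=0x73, sp=0xed
prologue: push r6 → mem[0xec]=0xf3, sp=0xec
body[0] add  r0, r1, #54 → r0=0x17
body[1] mov  r2, #0x47 → r2=0x47
body[2] sub  r4, r3, r6 → r4=0x8a
body[3] sub  r2, r2, #61 → r2=0x0a
body[4] add  r6, r0, #17 → r6=0x28
epilogue: pop r6=0xf3, sp=0xed
epilogue: pop r0=0x73, sp=0xee
r2 is caller-saved → body value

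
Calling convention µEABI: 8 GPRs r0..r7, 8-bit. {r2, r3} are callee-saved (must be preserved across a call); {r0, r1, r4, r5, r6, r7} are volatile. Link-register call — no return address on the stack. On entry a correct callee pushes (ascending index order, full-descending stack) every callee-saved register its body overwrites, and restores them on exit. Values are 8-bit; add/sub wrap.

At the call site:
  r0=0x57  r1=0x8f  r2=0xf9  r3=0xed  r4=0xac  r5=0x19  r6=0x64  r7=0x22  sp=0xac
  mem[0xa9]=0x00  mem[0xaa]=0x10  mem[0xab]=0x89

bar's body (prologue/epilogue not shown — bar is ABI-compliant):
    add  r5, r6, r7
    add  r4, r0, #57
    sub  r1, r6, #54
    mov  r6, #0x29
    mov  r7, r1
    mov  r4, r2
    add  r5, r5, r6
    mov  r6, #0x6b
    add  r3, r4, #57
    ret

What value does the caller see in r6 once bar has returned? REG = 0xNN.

prologue: push r3 → mem[0xab]=0xed, sp=0xab
body[0] add  r5, r6, r7 → r5=0x86
body[1] add  r4, r0, #57 → r4=0x90
body[2] sub  r1, r6, #54 → r1=0x2e
body[3] mov  r6, #0x29 → r6=0x29
body[4] mov  r7, r1 → r7=0x2e
body[5] mov  r4, r2 → r4=0xf9
body[6] add  r5, r5, r6 → r5=0xaf
body[7] mov  r6, #0x6b → r6=0x6b
body[8] add  r3, r4, #57 → r3=0x32
epilogue: pop r3=0xed, sp=0xac
r6 is caller-saved → body value

REG = 0x6b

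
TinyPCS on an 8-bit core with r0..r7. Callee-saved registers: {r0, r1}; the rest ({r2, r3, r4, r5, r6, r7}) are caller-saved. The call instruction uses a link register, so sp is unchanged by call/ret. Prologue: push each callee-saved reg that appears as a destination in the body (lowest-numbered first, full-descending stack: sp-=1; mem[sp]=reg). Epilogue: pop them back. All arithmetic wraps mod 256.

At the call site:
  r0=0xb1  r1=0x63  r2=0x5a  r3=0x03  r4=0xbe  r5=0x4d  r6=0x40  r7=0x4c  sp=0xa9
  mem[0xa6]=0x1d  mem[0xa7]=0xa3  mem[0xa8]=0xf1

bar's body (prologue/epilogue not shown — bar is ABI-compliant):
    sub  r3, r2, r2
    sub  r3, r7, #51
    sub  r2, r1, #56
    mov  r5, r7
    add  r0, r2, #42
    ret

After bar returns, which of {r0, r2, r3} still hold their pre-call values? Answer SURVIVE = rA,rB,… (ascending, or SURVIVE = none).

prologue: push r0 -> mem[0xa8]=0xb1, sp=0xa8
body[0] sub  r3, r2, r2 -> r3=0x00
body[1] sub  r3, r7, #51 -> r3=0x19
body[2] sub  r2, r1, #56 -> r2=0x2b
body[3] mov  r5, r7 -> r5=0x4c
body[4] add  r0, r2, #42 -> r0=0x55
epilogue: pop r0=0xb1, sp=0xa9
r0: callee-saved, written=True
r2: caller-saved, written=True
r3: caller-saved, written=True

SURVIVE = r0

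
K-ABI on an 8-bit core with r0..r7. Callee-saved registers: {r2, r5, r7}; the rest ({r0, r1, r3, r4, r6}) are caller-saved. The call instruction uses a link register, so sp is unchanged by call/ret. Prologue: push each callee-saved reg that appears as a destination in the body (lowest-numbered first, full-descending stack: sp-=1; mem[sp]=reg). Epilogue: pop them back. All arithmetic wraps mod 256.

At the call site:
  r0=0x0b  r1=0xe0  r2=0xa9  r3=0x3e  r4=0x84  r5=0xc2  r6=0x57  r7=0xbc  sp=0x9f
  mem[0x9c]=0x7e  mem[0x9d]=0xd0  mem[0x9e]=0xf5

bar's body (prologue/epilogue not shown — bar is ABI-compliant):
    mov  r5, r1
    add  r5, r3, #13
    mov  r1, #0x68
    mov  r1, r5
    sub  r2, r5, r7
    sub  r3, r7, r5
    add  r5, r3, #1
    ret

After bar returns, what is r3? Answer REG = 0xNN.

REG = 0x71

prologue: push r2 → mem[0x9e]=0xa9, sp=0x9e
prologue: push r5 → mem[0x9d]=0xc2, sp=0x9d
body[0] mov  r5, r1 → r5=0xe0
body[1] add  r5, r3, #13 → r5=0x4b
body[2] mov  r1, #0x68 → r1=0x68
body[3] mov  r1, r5 → r1=0x4b
body[4] sub  r2, r5, r7 → r2=0x8f
body[5] sub  r3, r7, r5 → r3=0x71
body[6] add  r5, r3, #1 → r5=0x72
epilogue: pop r5=0xc2, sp=0x9e
epilogue: pop r2=0xa9, sp=0x9f
r3 is caller-saved → body value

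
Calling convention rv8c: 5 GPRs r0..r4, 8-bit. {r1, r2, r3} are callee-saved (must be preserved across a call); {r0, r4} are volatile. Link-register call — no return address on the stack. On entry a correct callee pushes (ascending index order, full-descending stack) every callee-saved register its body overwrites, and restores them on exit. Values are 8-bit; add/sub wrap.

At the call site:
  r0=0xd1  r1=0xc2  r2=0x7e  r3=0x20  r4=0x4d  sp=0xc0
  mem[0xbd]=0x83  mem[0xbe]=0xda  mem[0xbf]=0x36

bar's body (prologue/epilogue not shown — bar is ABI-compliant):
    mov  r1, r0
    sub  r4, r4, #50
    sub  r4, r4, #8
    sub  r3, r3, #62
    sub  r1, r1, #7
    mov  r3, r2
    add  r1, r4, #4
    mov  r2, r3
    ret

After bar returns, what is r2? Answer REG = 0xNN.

prologue: push r1 -> mem[0xbf]=0xc2, sp=0xbf
prologue: push r2 -> mem[0xbe]=0x7e, sp=0xbe
prologue: push r3 -> mem[0xbd]=0x20, sp=0xbd
body[0] mov  r1, r0 -> r1=0xd1
body[1] sub  r4, r4, #50 -> r4=0x1b
body[2] sub  r4, r4, #8 -> r4=0x13
body[3] sub  r3, r3, #62 -> r3=0xe2
body[4] sub  r1, r1, #7 -> r1=0xca
body[5] mov  r3, r2 -> r3=0x7e
body[6] add  r1, r4, #4 -> r1=0x17
body[7] mov  r2, r3 -> r2=0x7e
epilogue: pop r3=0x20, sp=0xbe
epilogue: pop r2=0x7e, sp=0xbf
epilogue: pop r1=0xc2, sp=0xc0
r2 is callee-saved -> restored

REG = 0x7e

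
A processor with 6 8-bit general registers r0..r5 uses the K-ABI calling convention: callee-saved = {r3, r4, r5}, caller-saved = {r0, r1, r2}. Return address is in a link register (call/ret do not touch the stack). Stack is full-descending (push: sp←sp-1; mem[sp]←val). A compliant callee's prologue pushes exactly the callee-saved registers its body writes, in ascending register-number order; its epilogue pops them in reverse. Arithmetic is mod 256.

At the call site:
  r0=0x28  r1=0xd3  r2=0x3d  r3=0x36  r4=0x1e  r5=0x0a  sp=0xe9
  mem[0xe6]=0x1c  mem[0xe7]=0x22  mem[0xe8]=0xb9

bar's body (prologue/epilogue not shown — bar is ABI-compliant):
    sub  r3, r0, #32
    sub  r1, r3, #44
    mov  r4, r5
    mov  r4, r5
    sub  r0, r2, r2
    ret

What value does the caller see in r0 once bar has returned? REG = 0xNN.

prologue: push r3 → mem[0xe8]=0x36, sp=0xe8
prologue: push r4 → mem[0xe7]=0x1e, sp=0xe7
body[0] sub  r3, r0, #32 → r3=0x08
body[1] sub  r1, r3, #44 → r1=0xdc
body[2] mov  r4, r5 → r4=0x0a
body[3] mov  r4, r5 → r4=0x0a
body[4] sub  r0, r2, r2 → r0=0x00
epilogue: pop r4=0x1e, sp=0xe8
epilogue: pop r3=0x36, sp=0xe9
r0 is caller-saved → body value

REG = 0x00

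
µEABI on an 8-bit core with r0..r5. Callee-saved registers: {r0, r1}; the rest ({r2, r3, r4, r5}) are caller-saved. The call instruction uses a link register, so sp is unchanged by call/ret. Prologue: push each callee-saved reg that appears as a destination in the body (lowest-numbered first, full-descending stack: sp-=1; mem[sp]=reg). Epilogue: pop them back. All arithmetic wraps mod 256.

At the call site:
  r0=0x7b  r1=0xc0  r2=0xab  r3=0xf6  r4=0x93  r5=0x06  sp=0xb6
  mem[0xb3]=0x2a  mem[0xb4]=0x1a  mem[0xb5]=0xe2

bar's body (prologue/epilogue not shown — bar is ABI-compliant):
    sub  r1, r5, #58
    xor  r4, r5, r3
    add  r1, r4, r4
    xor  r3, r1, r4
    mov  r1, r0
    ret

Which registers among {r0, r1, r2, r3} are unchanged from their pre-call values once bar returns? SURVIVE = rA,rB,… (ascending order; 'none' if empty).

SURVIVE = r0,r1,r2

prologue: push r1 -> mem[0xb5]=0xc0, sp=0xb5
body[0] sub  r1, r5, #58 -> r1=0xcc
body[1] xor  r4, r5, r3 -> r4=0xf0
body[2] add  r1, r4, r4 -> r1=0xe0
body[3] xor  r3, r1, r4 -> r3=0x10
body[4] mov  r1, r0 -> r1=0x7b
epilogue: pop r1=0xc0, sp=0xb6
r0: callee-saved, written=False
r1: callee-saved, written=True
r2: caller-saved, written=False
r3: caller-saved, written=True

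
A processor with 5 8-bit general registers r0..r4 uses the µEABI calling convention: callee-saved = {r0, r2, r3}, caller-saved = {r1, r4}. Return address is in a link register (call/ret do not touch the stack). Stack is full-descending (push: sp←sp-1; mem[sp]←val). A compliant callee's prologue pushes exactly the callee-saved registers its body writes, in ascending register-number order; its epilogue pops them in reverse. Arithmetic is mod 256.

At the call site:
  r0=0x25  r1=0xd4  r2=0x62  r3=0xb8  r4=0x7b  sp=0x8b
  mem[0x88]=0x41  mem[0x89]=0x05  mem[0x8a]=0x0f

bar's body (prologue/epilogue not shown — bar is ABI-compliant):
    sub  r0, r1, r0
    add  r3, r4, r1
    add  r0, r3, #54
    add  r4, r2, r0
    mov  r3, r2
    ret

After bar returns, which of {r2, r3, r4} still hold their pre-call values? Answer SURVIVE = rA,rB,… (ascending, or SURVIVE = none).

prologue: push r0 → mem[0x8a]=0x25, sp=0x8a
prologue: push r3 → mem[0x89]=0xb8, sp=0x89
body[0] sub  r0, r1, r0 → r0=0xaf
body[1] add  r3, r4, r1 → r3=0x4f
body[2] add  r0, r3, #54 → r0=0x85
body[3] add  r4, r2, r0 → r4=0xe7
body[4] mov  r3, r2 → r3=0x62
epilogue: pop r3=0xb8, sp=0x8a
epilogue: pop r0=0x25, sp=0x8b
r2: callee-saved, written=False
r3: callee-saved, written=True
r4: caller-saved, written=True

SURVIVE = r2,r3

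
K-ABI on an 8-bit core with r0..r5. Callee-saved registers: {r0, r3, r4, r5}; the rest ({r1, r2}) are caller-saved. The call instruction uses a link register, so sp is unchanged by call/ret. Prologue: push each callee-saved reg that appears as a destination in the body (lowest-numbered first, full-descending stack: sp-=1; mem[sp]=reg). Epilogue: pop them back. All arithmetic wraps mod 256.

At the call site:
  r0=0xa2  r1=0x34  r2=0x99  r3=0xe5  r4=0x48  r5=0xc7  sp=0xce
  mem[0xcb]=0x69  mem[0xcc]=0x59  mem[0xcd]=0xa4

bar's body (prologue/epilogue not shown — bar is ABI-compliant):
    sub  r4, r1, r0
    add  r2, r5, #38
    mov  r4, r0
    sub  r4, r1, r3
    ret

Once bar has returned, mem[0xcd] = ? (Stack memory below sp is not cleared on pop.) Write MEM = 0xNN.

prologue: push r4 → mem[0xcd]=0x48, sp=0xcd
body[0] sub  r4, r1, r0 → r4=0x92
body[1] add  r2, r5, #38 → r2=0xed
body[2] mov  r4, r0 → r4=0xa2
body[3] sub  r4, r1, r3 → r4=0x4f
epilogue: pop r4=0x48, sp=0xce
prologue pushed ['r4'] at ['0xcd']

MEM = 0x48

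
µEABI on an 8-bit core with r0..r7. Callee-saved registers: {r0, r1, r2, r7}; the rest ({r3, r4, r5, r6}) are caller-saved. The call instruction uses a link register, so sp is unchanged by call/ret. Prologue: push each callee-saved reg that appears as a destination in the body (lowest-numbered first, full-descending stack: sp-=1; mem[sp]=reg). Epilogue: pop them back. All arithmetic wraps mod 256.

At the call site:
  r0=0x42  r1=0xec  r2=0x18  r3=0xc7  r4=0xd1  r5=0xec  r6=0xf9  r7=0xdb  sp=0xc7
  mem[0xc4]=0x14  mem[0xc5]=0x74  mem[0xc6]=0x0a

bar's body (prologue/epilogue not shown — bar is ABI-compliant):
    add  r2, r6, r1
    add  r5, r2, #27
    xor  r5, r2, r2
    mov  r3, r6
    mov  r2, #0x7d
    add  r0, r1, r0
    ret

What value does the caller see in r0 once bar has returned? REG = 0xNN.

REG = 0x42

prologue: push r0 -> mem[0xc6]=0x42, sp=0xc6
prologue: push r2 -> mem[0xc5]=0x18, sp=0xc5
body[0] add  r2, r6, r1 -> r2=0xe5
body[1] add  r5, r2, #27 -> r5=0x00
body[2] xor  r5, r2, r2 -> r5=0x00
body[3] mov  r3, r6 -> r3=0xf9
body[4] mov  r2, #0x7d -> r2=0x7d
body[5] add  r0, r1, r0 -> r0=0x2e
epilogue: pop r2=0x18, sp=0xc6
epilogue: pop r0=0x42, sp=0xc7
r0 is callee-saved -> restored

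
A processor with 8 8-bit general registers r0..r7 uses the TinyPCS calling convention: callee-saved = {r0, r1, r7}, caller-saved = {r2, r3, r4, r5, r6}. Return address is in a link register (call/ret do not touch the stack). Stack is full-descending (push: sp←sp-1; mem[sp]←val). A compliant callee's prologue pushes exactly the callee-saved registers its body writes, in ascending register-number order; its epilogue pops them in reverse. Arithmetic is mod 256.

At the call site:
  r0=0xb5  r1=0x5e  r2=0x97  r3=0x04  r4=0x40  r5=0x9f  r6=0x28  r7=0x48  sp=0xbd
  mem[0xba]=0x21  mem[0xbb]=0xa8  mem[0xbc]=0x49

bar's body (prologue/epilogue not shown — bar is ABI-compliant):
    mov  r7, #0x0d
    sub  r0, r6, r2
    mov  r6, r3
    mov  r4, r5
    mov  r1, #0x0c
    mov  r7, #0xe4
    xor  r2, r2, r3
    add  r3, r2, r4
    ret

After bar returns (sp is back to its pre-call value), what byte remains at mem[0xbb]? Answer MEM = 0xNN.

MEM = 0x5e

prologue: push r0 -> mem[0xbc]=0xb5, sp=0xbc
prologue: push r1 -> mem[0xbb]=0x5e, sp=0xbb
prologue: push r7 -> mem[0xba]=0x48, sp=0xba
body[0] mov  r7, #0x0d -> r7=0x0d
body[1] sub  r0, r6, r2 -> r0=0x91
body[2] mov  r6, r3 -> r6=0x04
body[3] mov  r4, r5 -> r4=0x9f
body[4] mov  r1, #0x0c -> r1=0x0c
body[5] mov  r7, #0xe4 -> r7=0xe4
body[6] xor  r2, r2, r3 -> r2=0x93
body[7] add  r3, r2, r4 -> r3=0x32
epilogue: pop r7=0x48, sp=0xbb
epilogue: pop r1=0x5e, sp=0xbc
epilogue: pop r0=0xb5, sp=0xbd
prologue pushed ['r0', 'r1', 'r7'] at ['0xbc', '0xbb', '0xba']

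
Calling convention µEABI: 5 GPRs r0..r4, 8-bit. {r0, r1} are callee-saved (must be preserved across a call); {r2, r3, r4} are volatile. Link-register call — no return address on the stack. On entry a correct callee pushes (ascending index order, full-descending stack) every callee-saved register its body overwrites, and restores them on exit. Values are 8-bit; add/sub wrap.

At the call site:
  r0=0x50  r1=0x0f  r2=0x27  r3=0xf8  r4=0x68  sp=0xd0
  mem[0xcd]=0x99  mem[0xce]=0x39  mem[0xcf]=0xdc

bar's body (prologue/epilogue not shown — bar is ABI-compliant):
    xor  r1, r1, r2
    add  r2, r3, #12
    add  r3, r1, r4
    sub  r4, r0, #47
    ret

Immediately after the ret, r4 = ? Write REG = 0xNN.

REG = 0x21

prologue: push r1 → mem[0xcf]=0x0f, sp=0xcf
body[0] xor  r1, r1, r2 → r1=0x28
body[1] add  r2, r3, #12 → r2=0x04
body[2] add  r3, r1, r4 → r3=0x90
body[3] sub  r4, r0, #47 → r4=0x21
epilogue: pop r1=0x0f, sp=0xd0
r4 is caller-saved → body value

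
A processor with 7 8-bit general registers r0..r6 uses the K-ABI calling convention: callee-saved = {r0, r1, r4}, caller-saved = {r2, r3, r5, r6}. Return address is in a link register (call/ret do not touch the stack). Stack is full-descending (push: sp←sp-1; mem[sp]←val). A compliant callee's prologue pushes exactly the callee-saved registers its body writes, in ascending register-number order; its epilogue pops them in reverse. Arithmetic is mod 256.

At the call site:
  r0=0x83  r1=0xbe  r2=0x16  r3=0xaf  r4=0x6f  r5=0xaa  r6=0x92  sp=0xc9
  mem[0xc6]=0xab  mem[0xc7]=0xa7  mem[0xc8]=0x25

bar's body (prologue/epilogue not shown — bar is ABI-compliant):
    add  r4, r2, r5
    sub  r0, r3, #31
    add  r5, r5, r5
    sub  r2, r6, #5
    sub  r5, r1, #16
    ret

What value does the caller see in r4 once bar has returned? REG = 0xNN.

REG = 0x6f

prologue: push r0 → mem[0xc8]=0x83, sp=0xc8
prologue: push r4 → mem[0xc7]=0x6f, sp=0xc7
body[0] add  r4, r2, r5 → r4=0xc0
body[1] sub  r0, r3, #31 → r0=0x90
body[2] add  r5, r5, r5 → r5=0x54
body[3] sub  r2, r6, #5 → r2=0x8d
body[4] sub  r5, r1, #16 → r5=0xae
epilogue: pop r4=0x6f, sp=0xc8
epilogue: pop r0=0x83, sp=0xc9
r4 is callee-saved → restored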